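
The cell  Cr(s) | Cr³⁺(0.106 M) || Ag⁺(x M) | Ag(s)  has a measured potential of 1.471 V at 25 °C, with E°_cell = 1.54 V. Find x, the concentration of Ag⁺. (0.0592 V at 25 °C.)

From the Nernst equation, log Q = n(E° − E)/0.0592 = 3(1.54 − 1.471)/0.0592 = 3.497, so Q = 3140.
With Q = [Cr³⁺]/[Ag⁺]^3 and the known concentrations, [Ag⁺]^3 in the denominator gives [Ag⁺] = 0.032 M.

0.032 M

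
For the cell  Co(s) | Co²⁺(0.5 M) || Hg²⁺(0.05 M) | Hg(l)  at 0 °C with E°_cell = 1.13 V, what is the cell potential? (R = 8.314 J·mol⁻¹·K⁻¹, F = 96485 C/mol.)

1.10 V

Balancing electrons gives n = 2; the reaction quotient is Q = [Co²⁺]/[Hg²⁺] = 10.0.
E = E° − (RT/nF) ln Q = 1.13 − (8.314×273)/(2×96485) × (2.303) = 1.130 − 0.027 = 1.103 V.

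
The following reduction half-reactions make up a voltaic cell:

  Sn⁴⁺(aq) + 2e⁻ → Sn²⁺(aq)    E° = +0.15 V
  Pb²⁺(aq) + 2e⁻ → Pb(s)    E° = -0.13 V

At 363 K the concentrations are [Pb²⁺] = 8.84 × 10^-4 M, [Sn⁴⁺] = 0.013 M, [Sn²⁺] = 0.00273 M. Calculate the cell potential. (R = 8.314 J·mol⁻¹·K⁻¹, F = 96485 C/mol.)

The Sn⁴⁺/Sn²⁺ couple has the higher reduction potential and acts as the cathode, so E°_cell = +0.15 − (-0.13) = 0.28 V.
Balancing electrons gives n = 2; the reaction quotient is Q = [Pb²⁺]·[Sn²⁺]/[Sn⁴⁺] = 1.86 × 10^-4.
E = E° − (RT/nF) ln Q = 0.28 − (8.314×363)/(2×96485) × (-8.592) = 0.280 + 0.134 = 0.414 V.

0.414 V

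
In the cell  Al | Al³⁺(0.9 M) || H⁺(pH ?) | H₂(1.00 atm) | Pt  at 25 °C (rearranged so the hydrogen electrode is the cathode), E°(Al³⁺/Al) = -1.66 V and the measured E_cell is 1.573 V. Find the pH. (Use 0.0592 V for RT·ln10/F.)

E°_cell = 1.66 V and n = 6.
log Q = n(E° − E)/0.0592 = 6×(1.66 − 1.573)/0.0592 = 8.818.
With Q = [Al³⁺]^2·P(H₂)^3 / [H⁺]^6, solving for [H⁺] gives log[H⁺] = -1.485, so pH = 1.48.

pH = 1.48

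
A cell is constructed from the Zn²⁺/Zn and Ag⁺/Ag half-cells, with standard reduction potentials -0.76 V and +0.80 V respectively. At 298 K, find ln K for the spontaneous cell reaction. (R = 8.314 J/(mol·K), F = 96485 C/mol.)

ln K = 121.5

E°_cell = +0.80 − (-0.76) = 1.56 V, with n = 2 electrons transferred.
At equilibrium E = 0, so the Nernst equation gives ln K = nFE°/RT = (2)(96485)(1.56)/((8.314)(298)) = 121.50.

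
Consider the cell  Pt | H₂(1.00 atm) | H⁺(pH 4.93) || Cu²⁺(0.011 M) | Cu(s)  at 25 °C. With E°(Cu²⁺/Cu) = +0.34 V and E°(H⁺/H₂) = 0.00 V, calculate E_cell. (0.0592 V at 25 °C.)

0.57 V

The Cu²⁺/Cu couple is the cathode, so E°_cell = 0.34 V; n = 2.
[H⁺] = 10^(−4.93) = 1.2 × 10^-5 M, and Q = [H⁺]^2 / ([Cu²⁺]·P(H₂)) = 1.25 × 10^-8.
E = E° − (0.0592/2) log Q = 0.34 − (0.0592/2)(-7.901) = 0.574 V.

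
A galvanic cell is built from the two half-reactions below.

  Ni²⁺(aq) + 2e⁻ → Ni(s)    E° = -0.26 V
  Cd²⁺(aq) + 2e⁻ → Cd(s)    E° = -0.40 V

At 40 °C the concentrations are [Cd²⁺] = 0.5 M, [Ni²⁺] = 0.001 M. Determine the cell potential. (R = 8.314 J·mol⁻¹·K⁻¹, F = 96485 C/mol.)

0.056 V

The Ni²⁺/Ni couple has the higher reduction potential and acts as the cathode, so E°_cell = -0.26 − (-0.40) = 0.14 V.
Balancing electrons gives n = 2; the reaction quotient is Q = [Cd²⁺]/[Ni²⁺] = 500.
E = E° − (RT/nF) ln Q = 0.14 − (8.314×313)/(2×96485) × (6.215) = 0.140 − 0.084 = 0.056 V.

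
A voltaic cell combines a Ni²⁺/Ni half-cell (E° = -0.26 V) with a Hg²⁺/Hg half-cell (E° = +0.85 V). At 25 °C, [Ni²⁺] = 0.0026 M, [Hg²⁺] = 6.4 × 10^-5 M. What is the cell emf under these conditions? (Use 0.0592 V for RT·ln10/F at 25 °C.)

1.06 V

The Hg²⁺/Hg couple has the higher reduction potential and acts as the cathode, so E°_cell = +0.85 − (-0.26) = 1.11 V.
Balancing electrons gives n = 2; the reaction quotient is Q = [Ni²⁺]/[Hg²⁺] = 40.6.
At 25 °C, E = E° − (0.0592/n) log Q = 1.11 − (0.0592/2)(1.609) = 1.110 − 0.048 = 1.062 V.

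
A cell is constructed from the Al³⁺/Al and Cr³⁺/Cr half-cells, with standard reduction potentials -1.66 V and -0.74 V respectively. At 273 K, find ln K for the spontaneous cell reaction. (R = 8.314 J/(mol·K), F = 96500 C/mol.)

ln K = 117.3

E°_cell = -0.74 − (-1.66) = 0.92 V, with n = 3 electrons transferred.
At equilibrium E = 0, so the Nernst equation gives ln K = nFE°/RT = (3)(96500)(0.92)/((8.314)(273)) = 117.34.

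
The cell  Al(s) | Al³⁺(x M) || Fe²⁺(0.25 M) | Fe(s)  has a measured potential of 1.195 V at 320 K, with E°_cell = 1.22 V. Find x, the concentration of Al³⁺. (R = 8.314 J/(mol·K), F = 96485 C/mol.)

1.9 M

From the Nernst equation, ln Q = nF(E° − E)/RT = 6×96485×(1.22 − 1.195)/(8.314×320) = 5.440, so Q = 230.
With Q = [Al³⁺]^2/[Fe²⁺]^3 and the known concentrations, [Al³⁺]^2 in the numerator gives [Al³⁺] = 1.9 M.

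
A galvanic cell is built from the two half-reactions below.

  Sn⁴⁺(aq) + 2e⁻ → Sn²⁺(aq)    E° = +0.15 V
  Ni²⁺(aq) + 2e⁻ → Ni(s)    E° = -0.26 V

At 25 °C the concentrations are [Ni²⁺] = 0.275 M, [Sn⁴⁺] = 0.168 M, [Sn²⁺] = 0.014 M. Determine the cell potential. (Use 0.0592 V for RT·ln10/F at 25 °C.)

The Sn⁴⁺/Sn²⁺ couple has the higher reduction potential and acts as the cathode, so E°_cell = +0.15 − (-0.26) = 0.41 V.
Balancing electrons gives n = 2; the reaction quotient is Q = [Ni²⁺]·[Sn²⁺]/[Sn⁴⁺] = 0.0229.
At 25 °C, E = E° − (0.0592/n) log Q = 0.41 − (0.0592/2)(-1.640) = 0.410 + 0.049 = 0.459 V.

0.459 V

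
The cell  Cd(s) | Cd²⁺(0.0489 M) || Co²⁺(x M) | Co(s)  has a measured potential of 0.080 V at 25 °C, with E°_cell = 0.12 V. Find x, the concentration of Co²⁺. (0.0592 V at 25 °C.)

From the Nernst equation, log Q = n(E° − E)/0.0592 = 2(0.12 − 0.080)/0.0592 = 1.351, so Q = 22.5.
With Q = [Cd²⁺]/[Co²⁺] and the known concentrations, [Co²⁺] in the denominator gives [Co²⁺] = 0.0022 M.

0.0022 M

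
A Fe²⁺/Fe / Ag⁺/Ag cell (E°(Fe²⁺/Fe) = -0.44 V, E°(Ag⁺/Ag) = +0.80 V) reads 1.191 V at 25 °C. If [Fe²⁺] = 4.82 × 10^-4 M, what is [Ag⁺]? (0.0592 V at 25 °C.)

From the Nernst equation, log Q = n(E° − E)/0.0592 = 2(1.24 − 1.191)/0.0592 = 1.655, so Q = 45.2.
With Q = [Fe²⁺]/[Ag⁺]^2 and the known concentrations, [Ag⁺]^2 in the denominator gives [Ag⁺] = 0.0033 M.

0.0033 M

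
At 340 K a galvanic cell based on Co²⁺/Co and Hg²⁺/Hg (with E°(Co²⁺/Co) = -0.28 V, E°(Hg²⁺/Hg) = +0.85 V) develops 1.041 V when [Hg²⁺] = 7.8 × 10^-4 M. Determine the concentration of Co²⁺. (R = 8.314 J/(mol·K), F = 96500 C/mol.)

0.34 M

From the Nernst equation, ln Q = nF(E° − E)/RT = 2×96500×(1.13 − 1.041)/(8.314×340) = 6.077, so Q = 436.
With Q = [Co²⁺]/[Hg²⁺] and the known concentrations, [Co²⁺] in the numerator gives [Co²⁺] = 0.34 M.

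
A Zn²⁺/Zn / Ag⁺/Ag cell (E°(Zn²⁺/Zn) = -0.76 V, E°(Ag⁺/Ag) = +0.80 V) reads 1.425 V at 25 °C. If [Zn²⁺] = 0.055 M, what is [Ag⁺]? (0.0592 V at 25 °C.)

From the Nernst equation, log Q = n(E° − E)/0.0592 = 2(1.56 − 1.425)/0.0592 = 4.561, so Q = 3.64 × 10^4.
With Q = [Zn²⁺]/[Ag⁺]^2 and the known concentrations, [Ag⁺]^2 in the denominator gives [Ag⁺] = 0.0012 M.

0.0012 M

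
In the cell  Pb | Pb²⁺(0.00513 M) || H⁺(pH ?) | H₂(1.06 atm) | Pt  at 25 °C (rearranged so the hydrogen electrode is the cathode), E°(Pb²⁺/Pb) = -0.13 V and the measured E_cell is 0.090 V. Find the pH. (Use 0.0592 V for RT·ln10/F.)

pH = 1.81

E°_cell = 0.13 V and n = 2.
log Q = n(E° − E)/0.0592 = 2×(0.13 − 0.090)/0.0592 = 1.351.
With Q = [Pb²⁺]·P(H₂) / [H⁺]^2, solving for [H⁺] gives log[H⁺] = -1.808, so pH = 1.81.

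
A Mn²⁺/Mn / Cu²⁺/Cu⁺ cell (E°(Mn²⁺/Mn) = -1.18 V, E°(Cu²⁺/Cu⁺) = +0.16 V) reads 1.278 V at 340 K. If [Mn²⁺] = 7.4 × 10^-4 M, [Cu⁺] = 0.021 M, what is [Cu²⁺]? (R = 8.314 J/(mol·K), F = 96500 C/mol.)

6.9 × 10^-5 M

From the Nernst equation, ln Q = nF(E° − E)/RT = 2×96500×(1.34 − 1.278)/(8.314×340) = 4.233, so Q = 68.9.
With Q = [Mn²⁺]·[Cu⁺]^2/[Cu²⁺]^2 and the known concentrations, [Cu²⁺]^2 in the denominator gives [Cu²⁺] = 6.9 × 10^-5 M.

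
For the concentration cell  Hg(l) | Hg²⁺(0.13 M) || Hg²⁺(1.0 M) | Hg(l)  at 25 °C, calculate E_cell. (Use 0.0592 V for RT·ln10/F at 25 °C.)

Both half-cells are Hg²⁺/Hg, so E°_cell = 0. The concentrated side is the cathode; the cell reaction moves Hg²⁺ from high to low concentration with n = 2.
Q = [Hg²⁺]_dilute/[Hg²⁺]_conc = 0.13/1.0 = 0.130.
E = 0 − (0.0592/2) log Q = −(0.0592/2)(-0.886) = 0.0262 V.

0.026 V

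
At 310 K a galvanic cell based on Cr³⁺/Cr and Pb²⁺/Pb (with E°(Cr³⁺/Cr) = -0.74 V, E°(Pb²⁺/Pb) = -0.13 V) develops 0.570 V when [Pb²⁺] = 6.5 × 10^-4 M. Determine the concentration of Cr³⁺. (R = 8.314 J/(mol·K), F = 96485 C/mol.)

From the Nernst equation, ln Q = nF(E° − E)/RT = 6×96485×(0.61 − 0.570)/(8.314×310) = 8.985, so Q = 7980.
With Q = [Cr³⁺]^2/[Pb²⁺]^3 and the known concentrations, [Cr³⁺]^2 in the numerator gives [Cr³⁺] = 0.0015 M.

0.0015 M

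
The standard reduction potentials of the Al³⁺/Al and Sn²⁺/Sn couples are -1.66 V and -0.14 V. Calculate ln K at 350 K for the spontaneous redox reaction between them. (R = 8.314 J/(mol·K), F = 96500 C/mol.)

E°_cell = -0.14 − (-1.66) = 1.52 V, with n = 6 electrons transferred.
At equilibrium E = 0, so the Nernst equation gives ln K = nFE°/RT = (6)(96500)(1.52)/((8.314)(350)) = 302.44.

ln K = 302.4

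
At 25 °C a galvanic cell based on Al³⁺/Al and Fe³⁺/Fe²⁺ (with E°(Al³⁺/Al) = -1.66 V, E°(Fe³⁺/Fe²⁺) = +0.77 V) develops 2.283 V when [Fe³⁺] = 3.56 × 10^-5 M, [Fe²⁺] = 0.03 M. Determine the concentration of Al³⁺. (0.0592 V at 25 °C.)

0.047 M

From the Nernst equation, log Q = n(E° − E)/0.0592 = 3(2.43 − 2.283)/0.0592 = 7.449, so Q = 2.81 × 10^7.
With Q = [Al³⁺]·[Fe²⁺]^3/[Fe³⁺]^3 and the known concentrations, [Al³⁺] in the numerator gives [Al³⁺] = 0.047 M.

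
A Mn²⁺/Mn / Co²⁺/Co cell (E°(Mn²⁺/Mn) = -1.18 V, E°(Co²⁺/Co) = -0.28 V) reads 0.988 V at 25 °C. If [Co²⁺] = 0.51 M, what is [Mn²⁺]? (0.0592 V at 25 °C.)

5.4 × 10^-4 M

From the Nernst equation, log Q = n(E° − E)/0.0592 = 2(0.90 − 0.988)/0.0592 = -2.973, so Q = 0.00106.
With Q = [Mn²⁺]/[Co²⁺] and the known concentrations, [Mn²⁺] in the numerator gives [Mn²⁺] = 5.4 × 10^-4 M.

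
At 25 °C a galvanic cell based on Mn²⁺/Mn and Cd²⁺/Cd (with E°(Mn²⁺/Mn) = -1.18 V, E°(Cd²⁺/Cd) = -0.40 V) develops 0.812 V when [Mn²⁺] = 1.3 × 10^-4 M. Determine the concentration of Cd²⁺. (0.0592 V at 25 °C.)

From the Nernst equation, log Q = n(E° − E)/0.0592 = 2(0.78 − 0.812)/0.0592 = -1.081, so Q = 0.0830.
With Q = [Mn²⁺]/[Cd²⁺] and the known concentrations, [Cd²⁺] in the denominator gives [Cd²⁺] = 0.0016 M.

0.0016 M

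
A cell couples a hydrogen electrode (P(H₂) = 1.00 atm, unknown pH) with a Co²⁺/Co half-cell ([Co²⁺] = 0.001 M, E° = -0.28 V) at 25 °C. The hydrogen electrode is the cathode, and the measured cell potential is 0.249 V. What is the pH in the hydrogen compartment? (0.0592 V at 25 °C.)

E°_cell = 0.28 V and n = 2.
log Q = n(E° − E)/0.0592 = 2×(0.28 − 0.249)/0.0592 = 1.047.
With Q = [Co²⁺]·P(H₂) / [H⁺]^2, solving for [H⁺] gives log[H⁺] = -2.024, so pH = 2.02.

pH = 2.02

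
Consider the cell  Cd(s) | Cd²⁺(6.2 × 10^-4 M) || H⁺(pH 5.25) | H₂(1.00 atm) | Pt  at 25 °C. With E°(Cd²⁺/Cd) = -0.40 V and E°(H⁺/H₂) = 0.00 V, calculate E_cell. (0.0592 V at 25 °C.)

The hydrogen couple is the cathode, so E°_cell = 0.40 V; n = 2.
[H⁺] = 10^(−5.25) = 5.6 × 10^-6 M, and Q = [Cd²⁺]·P(H₂) / [H⁺]^2 = 1.96 × 10^7.
E = E° − (0.0592/2) log Q = 0.40 − (0.0592/2)(7.292) = 0.184 V.

0.18 V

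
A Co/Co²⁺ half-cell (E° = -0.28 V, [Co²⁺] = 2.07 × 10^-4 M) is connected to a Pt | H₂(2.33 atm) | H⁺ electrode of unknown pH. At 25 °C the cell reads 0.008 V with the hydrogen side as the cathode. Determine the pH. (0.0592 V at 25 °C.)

E°_cell = 0.28 V and n = 2.
log Q = n(E° − E)/0.0592 = 2×(0.28 − 0.008)/0.0592 = 9.189.
With Q = [Co²⁺]·P(H₂) / [H⁺]^2, solving for [H⁺] gives log[H⁺] = -6.253, so pH = 6.25.

pH = 6.25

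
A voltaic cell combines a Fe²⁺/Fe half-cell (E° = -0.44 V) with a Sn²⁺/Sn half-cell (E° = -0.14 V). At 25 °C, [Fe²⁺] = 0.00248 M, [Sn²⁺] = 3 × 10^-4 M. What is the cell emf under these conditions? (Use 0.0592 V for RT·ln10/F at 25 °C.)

0.273 V

The Sn²⁺/Sn couple has the higher reduction potential and acts as the cathode, so E°_cell = -0.14 − (-0.44) = 0.30 V.
Balancing electrons gives n = 2; the reaction quotient is Q = [Fe²⁺]/[Sn²⁺] = 8.27.
At 25 °C, E = E° − (0.0592/n) log Q = 0.30 − (0.0592/2)(0.917) = 0.300 − 0.027 = 0.273 V.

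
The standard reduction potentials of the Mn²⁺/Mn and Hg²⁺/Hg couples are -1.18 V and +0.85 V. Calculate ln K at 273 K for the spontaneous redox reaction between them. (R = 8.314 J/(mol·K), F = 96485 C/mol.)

E°_cell = +0.85 − (-1.18) = 2.03 V, with n = 2 electrons transferred.
At equilibrium E = 0, so the Nernst equation gives ln K = nFE°/RT = (2)(96485)(2.03)/((8.314)(273)) = 172.59.

ln K = 172.6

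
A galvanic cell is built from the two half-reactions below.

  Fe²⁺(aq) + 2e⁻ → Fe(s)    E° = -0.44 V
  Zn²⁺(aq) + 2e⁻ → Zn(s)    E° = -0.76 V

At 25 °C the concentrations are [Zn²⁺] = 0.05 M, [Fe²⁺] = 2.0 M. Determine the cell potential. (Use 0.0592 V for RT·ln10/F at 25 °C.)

The Fe²⁺/Fe couple has the higher reduction potential and acts as the cathode, so E°_cell = -0.44 − (-0.76) = 0.32 V.
Balancing electrons gives n = 2; the reaction quotient is Q = [Zn²⁺]/[Fe²⁺] = 0.0250.
At 25 °C, E = E° − (0.0592/n) log Q = 0.32 − (0.0592/2)(-1.602) = 0.320 + 0.047 = 0.367 V.

0.367 V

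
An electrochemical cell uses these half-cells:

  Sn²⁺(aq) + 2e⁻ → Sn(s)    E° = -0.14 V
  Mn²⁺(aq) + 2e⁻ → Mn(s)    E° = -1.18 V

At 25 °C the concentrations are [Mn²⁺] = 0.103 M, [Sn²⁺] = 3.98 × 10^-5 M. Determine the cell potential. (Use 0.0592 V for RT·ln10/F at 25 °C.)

The Sn²⁺/Sn couple has the higher reduction potential and acts as the cathode, so E°_cell = -0.14 − (-1.18) = 1.04 V.
Balancing electrons gives n = 2; the reaction quotient is Q = [Mn²⁺]/[Sn²⁺] = 2590.
At 25 °C, E = E° − (0.0592/n) log Q = 1.04 − (0.0592/2)(3.413) = 1.040 − 0.101 = 0.939 V.

0.939 V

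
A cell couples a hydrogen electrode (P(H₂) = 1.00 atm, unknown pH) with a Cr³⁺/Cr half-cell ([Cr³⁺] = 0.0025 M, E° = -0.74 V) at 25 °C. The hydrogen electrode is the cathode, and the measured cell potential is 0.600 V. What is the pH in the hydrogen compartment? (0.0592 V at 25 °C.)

E°_cell = 0.74 V and n = 6.
log Q = n(E° − E)/0.0592 = 6×(0.74 − 0.600)/0.0592 = 14.189.
With Q = [Cr³⁺]^2·P(H₂)^3 / [H⁺]^6, solving for [H⁺] gives log[H⁺] = -3.232, so pH = 3.23.

pH = 3.23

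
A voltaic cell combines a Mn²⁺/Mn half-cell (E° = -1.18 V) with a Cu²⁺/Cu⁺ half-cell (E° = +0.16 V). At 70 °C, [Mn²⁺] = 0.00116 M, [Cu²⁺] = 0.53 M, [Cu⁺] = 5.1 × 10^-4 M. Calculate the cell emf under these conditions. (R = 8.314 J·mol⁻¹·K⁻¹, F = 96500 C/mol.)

The Cu²⁺/Cu⁺ couple has the higher reduction potential and acts as the cathode, so E°_cell = +0.16 − (-1.18) = 1.34 V.
Balancing electrons gives n = 2; the reaction quotient is Q = [Mn²⁺]·[Cu⁺]^2/[Cu²⁺]^2 = 1.07 × 10^-9.
E = E° − (RT/nF) ln Q = 1.34 − (8.314×343)/(2×96500) × (-20.652) = 1.340 + 0.305 = 1.645 V.

1.65 V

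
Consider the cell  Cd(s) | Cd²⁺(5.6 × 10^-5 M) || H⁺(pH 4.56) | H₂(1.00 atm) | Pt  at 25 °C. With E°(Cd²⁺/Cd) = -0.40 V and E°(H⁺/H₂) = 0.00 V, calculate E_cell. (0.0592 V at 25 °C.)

The hydrogen couple is the cathode, so E°_cell = 0.40 V; n = 2.
[H⁺] = 10^(−4.56) = 2.8 × 10^-5 M, and Q = [Cd²⁺]·P(H₂) / [H⁺]^2 = 7.38 × 10^4.
E = E° − (0.0592/2) log Q = 0.40 − (0.0592/2)(4.868) = 0.256 V.

0.26 V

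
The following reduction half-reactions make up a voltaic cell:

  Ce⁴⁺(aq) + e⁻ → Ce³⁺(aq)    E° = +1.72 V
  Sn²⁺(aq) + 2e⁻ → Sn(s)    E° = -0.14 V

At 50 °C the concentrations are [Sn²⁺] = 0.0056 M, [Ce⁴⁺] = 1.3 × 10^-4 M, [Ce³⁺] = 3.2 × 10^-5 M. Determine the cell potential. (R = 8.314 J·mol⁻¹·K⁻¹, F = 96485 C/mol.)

1.97 V

The Ce⁴⁺/Ce³⁺ couple has the higher reduction potential and acts as the cathode, so E°_cell = +1.72 − (-0.14) = 1.86 V.
Balancing electrons gives n = 2; the reaction quotient is Q = [Sn²⁺]·[Ce³⁺]^2/[Ce⁴⁺]^2 = 3.39 × 10^-4.
E = E° − (RT/nF) ln Q = 1.86 − (8.314×323)/(2×96485) × (-7.989) = 1.860 + 0.111 = 1.971 V.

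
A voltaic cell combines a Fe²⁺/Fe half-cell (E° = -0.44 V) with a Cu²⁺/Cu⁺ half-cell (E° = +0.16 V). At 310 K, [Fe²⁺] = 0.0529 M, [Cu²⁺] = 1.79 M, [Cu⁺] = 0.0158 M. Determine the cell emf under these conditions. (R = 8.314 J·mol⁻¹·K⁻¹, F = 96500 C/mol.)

0.766 V

The Cu²⁺/Cu⁺ couple has the higher reduction potential and acts as the cathode, so E°_cell = +0.16 − (-0.44) = 0.60 V.
Balancing electrons gives n = 2; the reaction quotient is Q = [Fe²⁺]·[Cu⁺]^2/[Cu²⁺]^2 = 4.12 × 10^-6.
E = E° − (RT/nF) ln Q = 0.60 − (8.314×310)/(2×96500) × (-12.399) = 0.600 + 0.166 = 0.766 V.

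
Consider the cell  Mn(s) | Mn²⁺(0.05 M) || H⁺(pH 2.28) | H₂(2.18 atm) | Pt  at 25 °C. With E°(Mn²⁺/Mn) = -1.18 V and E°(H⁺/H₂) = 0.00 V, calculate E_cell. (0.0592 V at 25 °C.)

The hydrogen couple is the cathode, so E°_cell = 1.18 V; n = 2.
[H⁺] = 10^(−2.28) = 0.0052 M, and Q = [Mn²⁺]·P(H₂) / [H⁺]^2 = 3960.
E = E° − (0.0592/2) log Q = 1.18 − (0.0592/2)(3.597) = 1.074 V.

1.07 V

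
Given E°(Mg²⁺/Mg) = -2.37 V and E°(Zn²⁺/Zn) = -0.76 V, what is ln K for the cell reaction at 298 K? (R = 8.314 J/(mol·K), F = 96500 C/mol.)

E°_cell = -0.76 − (-2.37) = 1.61 V, with n = 2 electrons transferred.
At equilibrium E = 0, so the Nernst equation gives ln K = nFE°/RT = (2)(96500)(1.61)/((8.314)(298)) = 125.42.

ln K = 125.4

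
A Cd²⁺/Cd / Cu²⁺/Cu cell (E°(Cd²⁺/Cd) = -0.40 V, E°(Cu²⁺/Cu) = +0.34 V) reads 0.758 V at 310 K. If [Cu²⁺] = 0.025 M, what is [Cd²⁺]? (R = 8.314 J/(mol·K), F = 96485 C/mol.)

0.0065 M

From the Nernst equation, ln Q = nF(E° − E)/RT = 2×96485×(0.74 − 0.758)/(8.314×310) = -1.348, so Q = 0.260.
With Q = [Cd²⁺]/[Cu²⁺] and the known concentrations, [Cd²⁺] in the numerator gives [Cd²⁺] = 0.0065 M.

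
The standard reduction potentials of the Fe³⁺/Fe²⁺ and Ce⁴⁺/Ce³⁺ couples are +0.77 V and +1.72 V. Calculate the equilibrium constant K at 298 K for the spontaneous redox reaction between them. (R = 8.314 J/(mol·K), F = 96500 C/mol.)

1.2 × 10^16

E°_cell = +1.72 − (+0.77) = 0.95 V, with n = 1 electron transferred.
At equilibrium E = 0, so the Nernst equation gives ln K = nFE°/RT = (1)(96500)(0.95)/((8.314)(298)) = 37.00.
K = e^37.00 = 1.2 × 10^16.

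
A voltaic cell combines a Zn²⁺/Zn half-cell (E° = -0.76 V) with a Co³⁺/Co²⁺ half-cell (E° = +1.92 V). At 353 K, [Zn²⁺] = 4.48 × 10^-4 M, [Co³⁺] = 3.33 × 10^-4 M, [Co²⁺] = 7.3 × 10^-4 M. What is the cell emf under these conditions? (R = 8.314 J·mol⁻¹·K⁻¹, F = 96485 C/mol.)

2.77 V

The Co³⁺/Co²⁺ couple has the higher reduction potential and acts as the cathode, so E°_cell = +1.92 − (-0.76) = 2.68 V.
Balancing electrons gives n = 2; the reaction quotient is Q = [Zn²⁺]·[Co²⁺]^2/[Co³⁺]^2 = 0.00215.
E = E° − (RT/nF) ln Q = 2.68 − (8.314×353)/(2×96485) × (-6.141) = 2.680 + 0.093 = 2.773 V.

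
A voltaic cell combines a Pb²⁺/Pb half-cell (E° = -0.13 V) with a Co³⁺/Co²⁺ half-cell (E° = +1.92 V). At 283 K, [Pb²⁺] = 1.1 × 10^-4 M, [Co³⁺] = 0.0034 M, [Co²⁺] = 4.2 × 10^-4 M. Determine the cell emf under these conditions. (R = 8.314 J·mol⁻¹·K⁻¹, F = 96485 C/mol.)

The Co³⁺/Co²⁺ couple has the higher reduction potential and acts as the cathode, so E°_cell = +1.92 − (-0.13) = 2.05 V.
Balancing electrons gives n = 2; the reaction quotient is Q = [Pb²⁺]·[Co²⁺]^2/[Co³⁺]^2 = 1.68 × 10^-6.
E = E° − (RT/nF) ln Q = 2.05 − (8.314×283)/(2×96485) × (-13.298) = 2.050 + 0.162 = 2.212 V.

2.21 V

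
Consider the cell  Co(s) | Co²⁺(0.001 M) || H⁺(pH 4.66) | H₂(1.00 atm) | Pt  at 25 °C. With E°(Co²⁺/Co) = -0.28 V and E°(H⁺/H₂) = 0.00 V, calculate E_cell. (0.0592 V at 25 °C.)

The hydrogen couple is the cathode, so E°_cell = 0.28 V; n = 2.
[H⁺] = 10^(−4.66) = 2.2 × 10^-5 M, and Q = [Co²⁺]·P(H₂) / [H⁺]^2 = 2.09 × 10^6.
E = E° − (0.0592/2) log Q = 0.28 − (0.0592/2)(6.320) = 0.093 V.

0.093 V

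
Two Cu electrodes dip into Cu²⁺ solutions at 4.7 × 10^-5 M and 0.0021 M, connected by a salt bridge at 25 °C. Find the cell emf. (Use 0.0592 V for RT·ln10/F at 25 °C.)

0.049 V

Both half-cells are Cu²⁺/Cu, so E°_cell = 0. The concentrated side is the cathode; the cell reaction moves Cu²⁺ from high to low concentration with n = 2.
Q = [Cu²⁺]_dilute/[Cu²⁺]_conc = 4.7 × 10^-5/0.0021 = 0.0224.
E = 0 − (0.0592/2) log Q = −(0.0592/2)(-1.650) = 0.0488 V.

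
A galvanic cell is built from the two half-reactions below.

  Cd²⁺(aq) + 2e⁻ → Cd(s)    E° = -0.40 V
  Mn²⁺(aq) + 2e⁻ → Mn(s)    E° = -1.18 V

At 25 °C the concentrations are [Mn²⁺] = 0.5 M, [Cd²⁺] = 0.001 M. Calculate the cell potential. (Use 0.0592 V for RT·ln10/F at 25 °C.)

The Cd²⁺/Cd couple has the higher reduction potential and acts as the cathode, so E°_cell = -0.40 − (-1.18) = 0.78 V.
Balancing electrons gives n = 2; the reaction quotient is Q = [Mn²⁺]/[Cd²⁺] = 500.
At 25 °C, E = E° − (0.0592/n) log Q = 0.78 − (0.0592/2)(2.699) = 0.780 − 0.080 = 0.700 V.

0.700 V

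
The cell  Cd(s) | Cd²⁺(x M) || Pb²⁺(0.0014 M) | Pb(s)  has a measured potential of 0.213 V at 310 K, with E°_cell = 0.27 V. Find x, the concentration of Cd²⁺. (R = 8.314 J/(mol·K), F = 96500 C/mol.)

0.1 M

From the Nernst equation, ln Q = nF(E° − E)/RT = 2×96500×(0.27 − 0.213)/(8.314×310) = 4.268, so Q = 71.4.
With Q = [Cd²⁺]/[Pb²⁺] and the known concentrations, [Cd²⁺] in the numerator gives [Cd²⁺] = 0.1 M.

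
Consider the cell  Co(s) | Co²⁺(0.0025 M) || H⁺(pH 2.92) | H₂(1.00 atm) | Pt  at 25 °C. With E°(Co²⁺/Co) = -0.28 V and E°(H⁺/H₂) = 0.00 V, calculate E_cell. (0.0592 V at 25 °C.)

The hydrogen couple is the cathode, so E°_cell = 0.28 V; n = 2.
[H⁺] = 10^(−2.92) = 0.0012 M, and Q = [Co²⁺]·P(H₂) / [H⁺]^2 = 1730.
E = E° − (0.0592/2) log Q = 0.28 − (0.0592/2)(3.238) = 0.184 V.

0.18 V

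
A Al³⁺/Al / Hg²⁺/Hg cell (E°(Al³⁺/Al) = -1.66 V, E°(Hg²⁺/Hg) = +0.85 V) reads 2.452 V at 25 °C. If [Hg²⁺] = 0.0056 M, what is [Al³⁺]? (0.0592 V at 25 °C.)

From the Nernst equation, log Q = n(E° − E)/0.0592 = 6(2.51 − 2.452)/0.0592 = 5.878, so Q = 7.56 × 10^5.
With Q = [Al³⁺]^2/[Hg²⁺]^3 and the known concentrations, [Al³⁺]^2 in the numerator gives [Al³⁺] = 0.36 M.

0.36 M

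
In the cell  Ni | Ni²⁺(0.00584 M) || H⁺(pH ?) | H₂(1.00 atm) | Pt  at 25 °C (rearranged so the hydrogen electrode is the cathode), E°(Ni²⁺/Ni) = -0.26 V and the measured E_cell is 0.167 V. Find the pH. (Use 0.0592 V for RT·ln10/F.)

E°_cell = 0.26 V and n = 2.
log Q = n(E° − E)/0.0592 = 2×(0.26 − 0.167)/0.0592 = 3.142.
With Q = [Ni²⁺]·P(H₂) / [H⁺]^2, solving for [H⁺] gives log[H⁺] = -2.688, so pH = 2.69.

pH = 2.69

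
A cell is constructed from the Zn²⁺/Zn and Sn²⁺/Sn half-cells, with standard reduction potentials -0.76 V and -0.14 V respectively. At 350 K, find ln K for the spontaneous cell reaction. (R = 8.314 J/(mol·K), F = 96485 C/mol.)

E°_cell = -0.14 − (-0.76) = 0.62 V, with n = 2 electrons transferred.
At equilibrium E = 0, so the Nernst equation gives ln K = nFE°/RT = (2)(96485)(0.62)/((8.314)(350)) = 41.12.

ln K = 41.1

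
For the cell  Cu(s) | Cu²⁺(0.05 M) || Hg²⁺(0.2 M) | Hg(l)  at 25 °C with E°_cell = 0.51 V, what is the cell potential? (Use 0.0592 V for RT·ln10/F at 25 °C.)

Balancing electrons gives n = 2; the reaction quotient is Q = [Cu²⁺]/[Hg²⁺] = 0.250.
At 25 °C, E = E° − (0.0592/n) log Q = 0.51 − (0.0592/2)(-0.602) = 0.510 + 0.018 = 0.528 V.

0.528 V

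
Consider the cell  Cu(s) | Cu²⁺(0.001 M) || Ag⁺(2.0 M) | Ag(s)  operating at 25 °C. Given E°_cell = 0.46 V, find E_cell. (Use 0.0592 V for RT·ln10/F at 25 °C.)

Balancing electrons gives n = 2; the reaction quotient is Q = [Cu²⁺]/[Ag⁺]^2 = 2.5 × 10^-4.
At 25 °C, E = E° − (0.0592/n) log Q = 0.46 − (0.0592/2)(-3.602) = 0.460 + 0.107 = 0.567 V.

0.567 V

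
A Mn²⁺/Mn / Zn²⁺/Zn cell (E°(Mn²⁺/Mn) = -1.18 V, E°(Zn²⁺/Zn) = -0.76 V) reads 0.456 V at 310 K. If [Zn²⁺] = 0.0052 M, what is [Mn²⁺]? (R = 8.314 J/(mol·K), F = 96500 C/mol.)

From the Nernst equation, ln Q = nF(E° − E)/RT = 2×96500×(0.42 − 0.456)/(8.314×310) = -2.696, so Q = 0.0675.
With Q = [Mn²⁺]/[Zn²⁺] and the known concentrations, [Mn²⁺] in the numerator gives [Mn²⁺] = 3.5 × 10^-4 M.

3.5 × 10^-4 M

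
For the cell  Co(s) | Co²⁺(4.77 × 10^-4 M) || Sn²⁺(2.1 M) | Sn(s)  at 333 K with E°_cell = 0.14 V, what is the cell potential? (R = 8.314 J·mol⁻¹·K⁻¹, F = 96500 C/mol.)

Balancing electrons gives n = 2; the reaction quotient is Q = [Co²⁺]/[Sn²⁺] = 2.27 × 10^-4.
E = E° − (RT/nF) ln Q = 0.14 − (8.314×333)/(2×96500) × (-8.390) = 0.140 + 0.120 = 0.260 V.

0.260 V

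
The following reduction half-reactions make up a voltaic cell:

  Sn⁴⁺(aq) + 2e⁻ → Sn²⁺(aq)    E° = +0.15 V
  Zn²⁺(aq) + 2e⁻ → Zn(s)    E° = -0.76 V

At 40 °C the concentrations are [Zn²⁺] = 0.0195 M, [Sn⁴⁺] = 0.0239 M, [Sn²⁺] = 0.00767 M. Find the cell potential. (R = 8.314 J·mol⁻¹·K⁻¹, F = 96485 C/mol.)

The Sn⁴⁺/Sn²⁺ couple has the higher reduction potential and acts as the cathode, so E°_cell = +0.15 − (-0.76) = 0.91 V.
Balancing electrons gives n = 2; the reaction quotient is Q = [Zn²⁺]·[Sn²⁺]/[Sn⁴⁺] = 0.00626.
E = E° − (RT/nF) ln Q = 0.91 − (8.314×313)/(2×96485) × (-5.074) = 0.910 + 0.068 = 0.978 V.

0.978 V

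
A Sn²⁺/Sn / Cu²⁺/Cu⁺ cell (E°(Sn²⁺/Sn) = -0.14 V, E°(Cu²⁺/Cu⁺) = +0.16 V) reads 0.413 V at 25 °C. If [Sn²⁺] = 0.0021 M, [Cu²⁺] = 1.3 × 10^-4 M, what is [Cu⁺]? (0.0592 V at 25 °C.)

From the Nernst equation, log Q = n(E° − E)/0.0592 = 2(0.30 − 0.413)/0.0592 = -3.818, so Q = 1.52 × 10^-4.
With Q = [Sn²⁺]·[Cu⁺]^2/[Cu²⁺]^2 and the known concentrations, [Cu⁺]^2 in the numerator gives [Cu⁺] = 3.5 × 10^-5 M.

3.5 × 10^-5 M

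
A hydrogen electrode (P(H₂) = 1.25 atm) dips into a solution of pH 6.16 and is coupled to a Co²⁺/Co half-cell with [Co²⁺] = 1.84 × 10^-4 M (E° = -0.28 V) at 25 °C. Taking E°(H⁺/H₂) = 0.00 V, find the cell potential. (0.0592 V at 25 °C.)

The hydrogen couple is the cathode, so E°_cell = 0.28 V; n = 2.
[H⁺] = 10^(−6.16) = 6.9 × 10^-7 M, and Q = [Co²⁺]·P(H₂) / [H⁺]^2 = 4.81 × 10^8.
E = E° − (0.0592/2) log Q = 0.28 − (0.0592/2)(8.682) = 0.023 V.

0.023 V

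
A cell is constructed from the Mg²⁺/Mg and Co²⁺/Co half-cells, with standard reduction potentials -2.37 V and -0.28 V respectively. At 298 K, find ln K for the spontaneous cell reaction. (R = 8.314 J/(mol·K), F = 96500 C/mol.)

E°_cell = -0.28 − (-2.37) = 2.09 V, with n = 2 electrons transferred.
At equilibrium E = 0, so the Nernst equation gives ln K = nFE°/RT = (2)(96500)(2.09)/((8.314)(298)) = 162.81.

ln K = 162.8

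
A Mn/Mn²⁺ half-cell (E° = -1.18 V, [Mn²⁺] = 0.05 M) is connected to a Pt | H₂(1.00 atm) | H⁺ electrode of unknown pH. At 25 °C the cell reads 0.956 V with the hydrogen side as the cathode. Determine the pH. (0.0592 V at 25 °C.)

E°_cell = 1.18 V and n = 2.
log Q = n(E° − E)/0.0592 = 2×(1.18 − 0.956)/0.0592 = 7.568.
With Q = [Mn²⁺]·P(H₂) / [H⁺]^2, solving for [H⁺] gives log[H⁺] = -4.434, so pH = 4.43.

pH = 4.43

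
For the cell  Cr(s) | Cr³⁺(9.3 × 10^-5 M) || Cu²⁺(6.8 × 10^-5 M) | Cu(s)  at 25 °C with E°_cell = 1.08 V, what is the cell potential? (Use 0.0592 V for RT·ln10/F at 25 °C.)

Balancing electrons gives n = 6; the reaction quotient is Q = [Cr³⁺]^2/[Cu²⁺]^3 = 2.75 × 10^4.
At 25 °C, E = E° − (0.0592/n) log Q = 1.08 − (0.0592/6)(4.439) = 1.080 − 0.044 = 1.036 V.

1.04 V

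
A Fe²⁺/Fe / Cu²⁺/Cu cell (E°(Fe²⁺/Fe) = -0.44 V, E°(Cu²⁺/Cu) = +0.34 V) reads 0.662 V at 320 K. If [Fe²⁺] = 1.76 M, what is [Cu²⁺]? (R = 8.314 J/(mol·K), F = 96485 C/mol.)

From the Nernst equation, ln Q = nF(E° − E)/RT = 2×96485×(0.78 − 0.662)/(8.314×320) = 8.559, so Q = 5210.
With Q = [Fe²⁺]/[Cu²⁺] and the known concentrations, [Cu²⁺] in the denominator gives [Cu²⁺] = 3.4 × 10^-4 M.

3.4 × 10^-4 M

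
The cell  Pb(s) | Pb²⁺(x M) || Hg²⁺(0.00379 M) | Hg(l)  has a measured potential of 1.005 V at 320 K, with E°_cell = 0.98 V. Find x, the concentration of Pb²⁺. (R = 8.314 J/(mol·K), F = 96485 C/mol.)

6.2 × 10^-4 M

From the Nernst equation, ln Q = nF(E° − E)/RT = 2×96485×(0.98 − 1.005)/(8.314×320) = -1.813, so Q = 0.163.
With Q = [Pb²⁺]/[Hg²⁺] and the known concentrations, [Pb²⁺] in the numerator gives [Pb²⁺] = 6.2 × 10^-4 M.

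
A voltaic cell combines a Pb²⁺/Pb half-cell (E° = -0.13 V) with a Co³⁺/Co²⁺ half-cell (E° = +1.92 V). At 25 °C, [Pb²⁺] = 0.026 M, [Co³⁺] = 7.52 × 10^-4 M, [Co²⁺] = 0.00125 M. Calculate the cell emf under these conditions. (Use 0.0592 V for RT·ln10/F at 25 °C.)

The Co³⁺/Co²⁺ couple has the higher reduction potential and acts as the cathode, so E°_cell = +1.92 − (-0.13) = 2.05 V.
Balancing electrons gives n = 2; the reaction quotient is Q = [Pb²⁺]·[Co²⁺]^2/[Co³⁺]^2 = 0.0718.
At 25 °C, E = E° − (0.0592/n) log Q = 2.05 − (0.0592/2)(-1.144) = 2.050 + 0.034 = 2.084 V.

2.08 V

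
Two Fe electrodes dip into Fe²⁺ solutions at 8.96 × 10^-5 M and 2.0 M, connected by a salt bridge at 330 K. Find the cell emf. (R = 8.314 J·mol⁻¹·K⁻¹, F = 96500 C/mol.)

0.14 V

Both half-cells are Fe²⁺/Fe, so E°_cell = 0. The concentrated side is the cathode; the cell reaction moves Fe²⁺ from high to low concentration with n = 2.
Q = [Fe²⁺]_dilute/[Fe²⁺]_conc = 8.96 × 10^-5/2.0 = 4.48 × 10^-5.
E = 0 − (RT/nF) ln Q = −((8.314×330)/(2×96500))(-10.013) = 0.1423 V.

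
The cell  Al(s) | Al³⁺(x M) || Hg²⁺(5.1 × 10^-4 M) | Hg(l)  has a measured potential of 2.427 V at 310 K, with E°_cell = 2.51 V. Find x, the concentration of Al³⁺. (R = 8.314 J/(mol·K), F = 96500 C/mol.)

From the Nernst equation, ln Q = nF(E° − E)/RT = 6×96500×(2.51 − 2.427)/(8.314×310) = 18.646, so Q = 1.25 × 10^8.
With Q = [Al³⁺]^2/[Hg²⁺]^3 and the known concentrations, [Al³⁺]^2 in the numerator gives [Al³⁺] = 0.13 M.

0.13 M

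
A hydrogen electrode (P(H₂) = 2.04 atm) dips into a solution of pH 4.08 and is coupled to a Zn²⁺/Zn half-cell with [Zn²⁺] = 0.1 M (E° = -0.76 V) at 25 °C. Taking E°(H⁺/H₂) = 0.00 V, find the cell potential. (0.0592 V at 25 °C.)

0.54 V

The hydrogen couple is the cathode, so E°_cell = 0.76 V; n = 2.
[H⁺] = 10^(−4.08) = 8.3 × 10^-5 M, and Q = [Zn²⁺]·P(H₂) / [H⁺]^2 = 2.95 × 10^7.
E = E° − (0.0592/2) log Q = 0.76 − (0.0592/2)(7.470) = 0.539 V.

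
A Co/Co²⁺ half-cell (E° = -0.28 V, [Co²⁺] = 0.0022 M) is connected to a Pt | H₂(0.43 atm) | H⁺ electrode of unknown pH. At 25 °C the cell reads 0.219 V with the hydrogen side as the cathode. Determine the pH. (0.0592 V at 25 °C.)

pH = 2.54

E°_cell = 0.28 V and n = 2.
log Q = n(E° − E)/0.0592 = 2×(0.28 − 0.219)/0.0592 = 2.061.
With Q = [Co²⁺]·P(H₂) / [H⁺]^2, solving for [H⁺] gives log[H⁺] = -2.542, so pH = 2.54.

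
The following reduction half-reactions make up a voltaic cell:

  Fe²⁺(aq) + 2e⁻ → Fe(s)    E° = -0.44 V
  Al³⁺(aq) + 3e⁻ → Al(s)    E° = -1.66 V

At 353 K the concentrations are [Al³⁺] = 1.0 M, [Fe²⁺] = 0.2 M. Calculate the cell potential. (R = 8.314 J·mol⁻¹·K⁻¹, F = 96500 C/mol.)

1.20 V

The Fe²⁺/Fe couple has the higher reduction potential and acts as the cathode, so E°_cell = -0.44 − (-1.66) = 1.22 V.
Balancing electrons gives n = 6; the reaction quotient is Q = [Al³⁺]^2/[Fe²⁺]^3 = 125.
E = E° − (RT/nF) ln Q = 1.22 − (8.314×353)/(6×96500) × (4.828) = 1.220 − 0.024 = 1.196 V.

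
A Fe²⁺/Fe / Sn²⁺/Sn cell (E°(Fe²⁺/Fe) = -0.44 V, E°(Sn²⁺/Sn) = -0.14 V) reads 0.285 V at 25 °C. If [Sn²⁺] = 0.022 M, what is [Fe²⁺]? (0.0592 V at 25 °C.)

0.071 M

From the Nernst equation, log Q = n(E° − E)/0.0592 = 2(0.30 − 0.285)/0.0592 = 0.507, so Q = 3.21.
With Q = [Fe²⁺]/[Sn²⁺] and the known concentrations, [Fe²⁺] in the numerator gives [Fe²⁺] = 0.071 M.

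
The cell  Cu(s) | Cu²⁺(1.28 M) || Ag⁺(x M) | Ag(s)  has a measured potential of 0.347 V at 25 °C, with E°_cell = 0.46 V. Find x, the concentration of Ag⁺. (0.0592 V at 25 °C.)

0.014 M

From the Nernst equation, log Q = n(E° − E)/0.0592 = 2(0.46 − 0.347)/0.0592 = 3.818, so Q = 6570.
With Q = [Cu²⁺]/[Ag⁺]^2 and the known concentrations, [Ag⁺]^2 in the denominator gives [Ag⁺] = 0.014 M.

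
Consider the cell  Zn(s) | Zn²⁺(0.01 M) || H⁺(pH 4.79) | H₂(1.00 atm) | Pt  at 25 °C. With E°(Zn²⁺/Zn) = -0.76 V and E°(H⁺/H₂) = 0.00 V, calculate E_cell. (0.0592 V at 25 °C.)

0.54 V

The hydrogen couple is the cathode, so E°_cell = 0.76 V; n = 2.
[H⁺] = 10^(−4.79) = 1.6 × 10^-5 M, and Q = [Zn²⁺]·P(H₂) / [H⁺]^2 = 3.8 × 10^7.
E = E° − (0.0592/2) log Q = 0.76 − (0.0592/2)(7.580) = 0.536 V.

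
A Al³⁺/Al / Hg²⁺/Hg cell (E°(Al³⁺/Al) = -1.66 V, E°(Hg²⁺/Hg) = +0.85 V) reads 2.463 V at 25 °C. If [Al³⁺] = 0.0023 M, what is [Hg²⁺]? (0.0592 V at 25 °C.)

4.5 × 10^-4 M

From the Nernst equation, log Q = n(E° − E)/0.0592 = 6(2.51 − 2.463)/0.0592 = 4.764, so Q = 5.8 × 10^4.
With Q = [Al³⁺]^2/[Hg²⁺]^3 and the known concentrations, [Hg²⁺]^3 in the denominator gives [Hg²⁺] = 4.5 × 10^-4 M.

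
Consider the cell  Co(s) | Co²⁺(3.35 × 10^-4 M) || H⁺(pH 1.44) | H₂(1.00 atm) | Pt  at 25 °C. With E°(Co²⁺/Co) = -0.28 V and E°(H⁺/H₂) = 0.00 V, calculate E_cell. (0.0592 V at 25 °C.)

0.30 V

The hydrogen couple is the cathode, so E°_cell = 0.28 V; n = 2.
[H⁺] = 10^(−1.44) = 0.036 M, and Q = [Co²⁺]·P(H₂) / [H⁺]^2 = 0.254.
E = E° − (0.0592/2) log Q = 0.28 − (0.0592/2)(-0.595) = 0.298 V.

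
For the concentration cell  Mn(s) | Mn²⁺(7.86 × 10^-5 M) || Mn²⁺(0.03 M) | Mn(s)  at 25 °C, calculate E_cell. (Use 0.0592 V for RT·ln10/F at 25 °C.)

0.076 V

Both half-cells are Mn²⁺/Mn, so E°_cell = 0. The concentrated side is the cathode; the cell reaction moves Mn²⁺ from high to low concentration with n = 2.
Q = [Mn²⁺]_dilute/[Mn²⁺]_conc = 7.86 × 10^-5/0.03 = 0.00262.
E = 0 − (0.0592/2) log Q = −(0.0592/2)(-2.582) = 0.0764 V.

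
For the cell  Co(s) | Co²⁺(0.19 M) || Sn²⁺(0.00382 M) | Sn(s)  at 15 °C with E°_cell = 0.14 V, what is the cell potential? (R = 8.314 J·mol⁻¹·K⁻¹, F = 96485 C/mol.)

Balancing electrons gives n = 2; the reaction quotient is Q = [Co²⁺]/[Sn²⁺] = 49.7.
E = E° − (RT/nF) ln Q = 0.14 − (8.314×288)/(2×96485) × (3.907) = 0.140 − 0.048 = 0.092 V.

0.092 V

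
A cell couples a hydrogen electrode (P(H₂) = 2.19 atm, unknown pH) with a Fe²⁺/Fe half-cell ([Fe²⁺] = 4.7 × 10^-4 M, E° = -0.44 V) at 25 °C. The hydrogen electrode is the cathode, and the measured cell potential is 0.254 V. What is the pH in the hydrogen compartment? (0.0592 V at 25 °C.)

E°_cell = 0.44 V and n = 2.
log Q = n(E° − E)/0.0592 = 2×(0.44 − 0.254)/0.0592 = 6.284.
With Q = [Fe²⁺]·P(H₂) / [H⁺]^2, solving for [H⁺] gives log[H⁺] = -4.636, so pH = 4.64.

pH = 4.64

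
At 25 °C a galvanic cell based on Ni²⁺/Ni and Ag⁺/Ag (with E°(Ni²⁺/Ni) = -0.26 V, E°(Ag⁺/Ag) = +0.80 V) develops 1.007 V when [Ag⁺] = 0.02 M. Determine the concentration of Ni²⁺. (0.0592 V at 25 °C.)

0.025 M

From the Nernst equation, log Q = n(E° − E)/0.0592 = 2(1.06 − 1.007)/0.0592 = 1.791, so Q = 61.7.
With Q = [Ni²⁺]/[Ag⁺]^2 and the known concentrations, [Ni²⁺] in the numerator gives [Ni²⁺] = 0.025 M.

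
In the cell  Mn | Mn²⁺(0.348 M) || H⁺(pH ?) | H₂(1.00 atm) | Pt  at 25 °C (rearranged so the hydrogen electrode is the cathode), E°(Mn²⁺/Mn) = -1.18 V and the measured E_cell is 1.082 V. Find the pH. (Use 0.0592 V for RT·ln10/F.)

E°_cell = 1.18 V and n = 2.
log Q = n(E° − E)/0.0592 = 2×(1.18 − 1.082)/0.0592 = 3.311.
With Q = [Mn²⁺]·P(H₂) / [H⁺]^2, solving for [H⁺] gives log[H⁺] = -1.885, so pH = 1.88.

pH = 1.88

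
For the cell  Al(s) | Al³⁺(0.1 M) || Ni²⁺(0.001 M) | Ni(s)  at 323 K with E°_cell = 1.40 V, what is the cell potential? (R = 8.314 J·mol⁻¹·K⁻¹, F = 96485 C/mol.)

Balancing electrons gives n = 6; the reaction quotient is Q = [Al³⁺]^2/[Ni²⁺]^3 = 1 × 10^7.
E = E° − (RT/nF) ln Q = 1.40 − (8.314×323)/(6×96485) × (16.118) = 1.400 − 0.075 = 1.325 V.

1.33 V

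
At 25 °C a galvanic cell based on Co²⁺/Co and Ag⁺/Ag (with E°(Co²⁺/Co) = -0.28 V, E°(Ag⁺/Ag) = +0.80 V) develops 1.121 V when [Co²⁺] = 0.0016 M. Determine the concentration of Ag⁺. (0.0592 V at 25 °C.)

From the Nernst equation, log Q = n(E° − E)/0.0592 = 2(1.08 − 1.121)/0.0592 = -1.385, so Q = 0.0412.
With Q = [Co²⁺]/[Ag⁺]^2 and the known concentrations, [Ag⁺]^2 in the denominator gives [Ag⁺] = 0.2 M.

0.2 M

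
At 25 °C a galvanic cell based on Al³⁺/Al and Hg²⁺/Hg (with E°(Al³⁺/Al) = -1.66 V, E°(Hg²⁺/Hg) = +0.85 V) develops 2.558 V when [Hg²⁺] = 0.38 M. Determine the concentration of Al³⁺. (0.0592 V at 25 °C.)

8.7 × 10^-4 M

From the Nernst equation, log Q = n(E° − E)/0.0592 = 6(2.51 − 2.558)/0.0592 = -4.865, so Q = 1.37 × 10^-5.
With Q = [Al³⁺]^2/[Hg²⁺]^3 and the known concentrations, [Al³⁺]^2 in the numerator gives [Al³⁺] = 8.7 × 10^-4 M.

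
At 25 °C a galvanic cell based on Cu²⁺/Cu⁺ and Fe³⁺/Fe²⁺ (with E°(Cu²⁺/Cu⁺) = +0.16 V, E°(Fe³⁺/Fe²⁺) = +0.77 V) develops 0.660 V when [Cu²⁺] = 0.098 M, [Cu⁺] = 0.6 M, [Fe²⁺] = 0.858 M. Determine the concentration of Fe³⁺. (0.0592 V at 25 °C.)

From the Nernst equation, log Q = n(E° − E)/0.0592 = 1(0.61 − 0.660)/0.0592 = -0.845, so Q = 0.143.
With Q = [Cu²⁺]·[Fe²⁺]/([Cu⁺]·[Fe³⁺]) and the known concentrations, [Fe³⁺] in the denominator gives [Fe³⁺] = 0.98 M.

0.98 M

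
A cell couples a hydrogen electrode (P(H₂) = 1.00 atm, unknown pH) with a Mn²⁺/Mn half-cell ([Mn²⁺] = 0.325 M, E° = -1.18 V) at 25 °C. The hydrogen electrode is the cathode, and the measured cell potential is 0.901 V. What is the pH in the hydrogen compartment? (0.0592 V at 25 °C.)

pH = 4.96

E°_cell = 1.18 V and n = 2.
log Q = n(E° − E)/0.0592 = 2×(1.18 − 0.901)/0.0592 = 9.426.
With Q = [Mn²⁺]·P(H₂) / [H⁺]^2, solving for [H⁺] gives log[H⁺] = -4.957, so pH = 4.96.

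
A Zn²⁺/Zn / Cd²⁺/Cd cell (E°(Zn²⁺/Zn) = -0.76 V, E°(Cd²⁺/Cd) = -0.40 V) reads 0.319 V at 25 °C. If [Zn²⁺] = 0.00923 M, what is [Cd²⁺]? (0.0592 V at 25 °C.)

From the Nernst equation, log Q = n(E° − E)/0.0592 = 2(0.36 − 0.319)/0.0592 = 1.385, so Q = 24.3.
With Q = [Zn²⁺]/[Cd²⁺] and the known concentrations, [Cd²⁺] in the denominator gives [Cd²⁺] = 3.8 × 10^-4 M.

3.8 × 10^-4 M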